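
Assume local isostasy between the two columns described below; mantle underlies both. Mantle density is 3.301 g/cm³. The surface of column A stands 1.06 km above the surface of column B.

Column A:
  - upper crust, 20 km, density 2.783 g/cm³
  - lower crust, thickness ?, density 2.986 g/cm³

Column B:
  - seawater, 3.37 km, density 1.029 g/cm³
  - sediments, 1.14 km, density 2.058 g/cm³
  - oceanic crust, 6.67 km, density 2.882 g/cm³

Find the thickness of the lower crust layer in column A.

15.9 km

Take the compensation level at the base of the deeper column (depth z_c below the surface of column A) and equate Σ ρ_i t_i down to z_c; mantle fills any gap and the z_c terms cancel.
Column A: 20×2.783 + x×2.986 + (z_c − 20 − x)×3.301
Column B: 1.06×0 + 3.37×1.029 + 1.14×2.058 + 6.67×2.882 + (z_c − 1.06 − 11.18)×3.301
The z_c×3.301 term appears on both sides and cancels. Collect the known terms of each column as K = Σ(ρt)_known − 3.301 × (depth of known layers): K_A = 55.66 − 3.301×20 = −10.36; K_B = 25.03679 − 3.301×(1.06 + 11.18) = −15.36745.
Balance: K_A − x×(3.301 − 2.986) = K_B, so x = (K_A − K_B)/(3.301 − 2.986) = 5.00745/0.315 = 15.9 km.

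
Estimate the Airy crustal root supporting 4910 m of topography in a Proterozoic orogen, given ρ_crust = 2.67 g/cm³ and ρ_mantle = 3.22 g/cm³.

23800 m

Balancing pressure at the compensation depth: the weight of the topography is balanced by the buoyancy of the root, ρ_c h = (ρ_m − ρ_c) r.
r = h · ρ_c / (ρ_m − ρ_c) = 4910 m × 2.67 / (3.22 − 2.67) = 23800 m.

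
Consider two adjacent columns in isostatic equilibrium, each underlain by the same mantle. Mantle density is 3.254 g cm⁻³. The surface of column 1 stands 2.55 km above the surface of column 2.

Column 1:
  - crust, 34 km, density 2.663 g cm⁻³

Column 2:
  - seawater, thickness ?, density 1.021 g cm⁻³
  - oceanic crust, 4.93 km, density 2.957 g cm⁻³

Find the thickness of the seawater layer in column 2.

4.63 km

Take the compensation level at the base of the deeper column (depth z_c below the surface of column 1) and equate Σ ρ_i t_i down to z_c; mantle fills any gap and the z_c terms cancel.
Column 1: 34×2.663 + (z_c − 34)×3.254
Column 2: 2.55×0 + x×1.021 + 4.93×2.957 + (z_c − 2.55 − 4.93 − x)×3.254
The z_c×3.254 term appears on both sides and cancels. Collect the known terms of each column as K = Σ(ρt)_known − 3.254 × (depth of known layers): K_1 = 90.542 − 3.254×34 = −20.094; K_2 = 14.57801 − 3.254×(2.55 + 4.93) = −9.76191.
Balance: K_1 = K_2 − x×(3.254 − 1.021), so x = (K_2 − K_1)/(3.254 − 1.021) = 10.3321/2.233 = 4.63 km.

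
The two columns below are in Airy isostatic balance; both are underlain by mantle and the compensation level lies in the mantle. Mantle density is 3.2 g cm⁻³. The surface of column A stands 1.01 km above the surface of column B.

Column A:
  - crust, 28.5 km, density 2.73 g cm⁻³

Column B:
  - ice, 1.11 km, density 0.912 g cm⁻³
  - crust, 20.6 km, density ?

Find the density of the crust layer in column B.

2.83 g cm⁻³

Take the compensation level at the base of the deeper column (depth z_c below the surface of column A) and equate Σ ρ_i t_i down to z_c; mantle fills any gap and the z_c terms cancel.
Column A: 28.5×2.73 + (z_c − 28.5)×3.2
Column B: 1.01×0 + 1.11×0.912 + 20.6×ρ + (z_c − 1.01 − 21.71)×3.2
The z_c×3.2 term appears on both sides and cancels. Collect the known terms of each column as K = Σ(ρt)_known − 3.2 × (depth of known layers): K_A = 77.805 − 3.2×28.5 = −13.395; K_B = 1.01232 − 3.2×(1.01 + 21.71) = −71.69168.
Balance: K_A = K_B + 20.6×ρ, so ρ = (K_A − K_B)/20.6 = 58.2967/20.6 = 2.83 g cm⁻³.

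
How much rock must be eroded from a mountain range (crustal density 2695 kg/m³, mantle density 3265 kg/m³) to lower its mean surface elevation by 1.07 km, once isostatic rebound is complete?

6.13 km

Net drop Δ = e − u = e − e ρ_c/ρ_m = e (ρ_m − ρ_c)/ρ_m.
e = Δ ρ_m/(ρ_m − ρ_c) = 1.07 km × 3265/570 = 6.13 km.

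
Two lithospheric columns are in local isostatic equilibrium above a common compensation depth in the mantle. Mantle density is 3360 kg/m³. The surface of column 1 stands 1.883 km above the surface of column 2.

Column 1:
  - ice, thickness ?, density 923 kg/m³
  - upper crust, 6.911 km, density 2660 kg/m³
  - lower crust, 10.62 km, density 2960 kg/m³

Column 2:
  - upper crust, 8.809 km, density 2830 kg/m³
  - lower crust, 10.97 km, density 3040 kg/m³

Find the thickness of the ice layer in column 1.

2.22 km

Take the compensation level at the base of the deeper column (depth z_c below the surface of column 1) and equate Σ ρ_i t_i down to z_c; mantle fills any gap and the z_c terms cancel.
Column 1: x×923 + 6.911×2660 + 10.62×2960 + (z_c − 17.531 − x)×3360
Column 2: 1.883×0 + 8.809×2830 + 10.97×3040 + (z_c − 1.883 − 19.779)×3360
The z_c×3360 term appears on both sides and cancels. Collect the known terms of each column as K = Σ(ρt)_known − 3360 × (depth of known layers): K_1 = 49818.46 − 3360×17.531 = −9085.7; K_2 = 58278.27 − 3360×(1.883 + 19.779) = −14506.05.
Balance: K_1 − x×(3360 − 923) = K_2, so x = (K_1 − K_2)/(3360 − 923) = 5420.35/2437 = 2.22 km.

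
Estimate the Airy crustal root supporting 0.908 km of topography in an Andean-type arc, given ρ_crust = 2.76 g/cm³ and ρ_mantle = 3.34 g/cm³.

For local isostatic compensation: the weight of the topography is balanced by the buoyancy of the root, ρ_c h = (ρ_m − ρ_c) r.
r = h · ρ_c / (ρ_m − ρ_c) = 0.908 km × 2.76 / (3.34 − 2.76) = 4.32 km.

4.32 km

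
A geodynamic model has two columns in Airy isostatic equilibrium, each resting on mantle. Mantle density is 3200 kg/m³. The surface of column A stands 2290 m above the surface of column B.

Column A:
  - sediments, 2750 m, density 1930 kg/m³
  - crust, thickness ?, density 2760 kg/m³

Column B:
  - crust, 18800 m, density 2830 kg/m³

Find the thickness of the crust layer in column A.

24500 m

Take the compensation level at the base of the deeper column (depth z_c below the surface of column A) and equate Σ ρ_i t_i down to z_c; mantle fills any gap and the z_c terms cancel.
Column A: 2750×1930 + x×2760 + (z_c − 2750 − x)×3200
Column B: 2290×0 + 18800×2830 + (z_c − 2290 − 18800)×3200
The z_c×3200 term appears on both sides and cancels. Collect the known terms of each column as K = Σ(ρt)_known − 3200 × (depth of known layers): K_A = 5307500 − 3200×2750 = −3492500; K_B = 53204000 − 3200×(2290 + 18800) = −14284000.
Balance: K_A − x×(3200 − 2760) = K_B, so x = (K_A − K_B)/(3200 − 2760) = 10791500/440 = 24500 m.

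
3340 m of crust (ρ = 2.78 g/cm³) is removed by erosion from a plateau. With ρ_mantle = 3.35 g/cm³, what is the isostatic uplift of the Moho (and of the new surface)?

2770 m

Unloading: uplift u = e ρ_c/ρ_m = 3340 m × 2.78/3.35 = 2770 m.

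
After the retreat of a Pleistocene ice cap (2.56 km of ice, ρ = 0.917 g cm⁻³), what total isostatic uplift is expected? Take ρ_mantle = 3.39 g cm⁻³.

0.692 km

Removing the load lets mantle flow back in; uplift u satisfies ρ_ice t = ρ_m u.
u = t ρ_ice/ρ_m = 2.56 km × 0.917/3.39 = 0.692 km.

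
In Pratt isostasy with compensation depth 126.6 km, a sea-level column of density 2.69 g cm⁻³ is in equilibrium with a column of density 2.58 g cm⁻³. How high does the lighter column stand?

ρ_ref D = ρ (D + h) → h = D (ρ_ref − ρ)/ρ.
h = 126.6 km × (2.69 − 2.58)/2.58 = 5.4 km.

5.4 km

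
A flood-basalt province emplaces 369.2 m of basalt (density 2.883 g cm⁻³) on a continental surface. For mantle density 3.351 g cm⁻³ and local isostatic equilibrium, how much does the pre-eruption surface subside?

Subaerial loading: s = t ρ_load / ρ_m.
s = 369.2 m × 2.883/3.351 = 318 m.

318 m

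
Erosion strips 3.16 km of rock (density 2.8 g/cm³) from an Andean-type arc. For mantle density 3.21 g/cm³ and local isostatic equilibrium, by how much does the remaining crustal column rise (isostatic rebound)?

Unloading: uplift u = e ρ_c/ρ_m = 3.16 km × 2.8/3.21 = 2.76 km.

2.76 km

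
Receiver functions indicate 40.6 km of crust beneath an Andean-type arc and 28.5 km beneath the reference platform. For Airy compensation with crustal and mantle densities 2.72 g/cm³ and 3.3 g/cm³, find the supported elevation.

Excess crust Δ = 40.6 km − 28.5 km = 12.1 km, split between elevation h and root r with h + r = Δ.
Airy balance ρ_c h = (ρ_m − ρ_c) r gives r = h ρ_c/(ρ_m − ρ_c), so h (1 + ρ_c/(ρ_m − ρ_c)) = Δ, i.e. h = Δ (ρ_m − ρ_c)/ρ_m.
h = 12.1 km × 0.58/3.3 = 2.13 km.

2.13 km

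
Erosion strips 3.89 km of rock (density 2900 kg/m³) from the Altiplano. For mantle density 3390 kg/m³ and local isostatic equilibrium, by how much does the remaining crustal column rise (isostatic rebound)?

Unloading: uplift u = e ρ_c/ρ_m = 3.89 km × 2900/3390 = 3.33 km.

3.33 km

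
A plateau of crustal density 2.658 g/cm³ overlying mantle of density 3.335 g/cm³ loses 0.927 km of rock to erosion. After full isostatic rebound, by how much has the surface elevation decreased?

0.188 km

Rebound u = e ρ_c/ρ_m = 0.927 km × 2.658/3.335 = 0.7388 km.
Net surface drop = e − u = 0.927 km − 0.7388 km = e (ρ_m − ρ_c)/ρ_m = 0.188 km.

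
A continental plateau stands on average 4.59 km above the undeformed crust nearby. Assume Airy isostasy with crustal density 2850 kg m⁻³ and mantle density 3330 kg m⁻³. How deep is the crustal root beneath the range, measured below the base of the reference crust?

Balancing pressure at the compensation depth: the weight of the topography is balanced by the buoyancy of the root, ρ_c h = (ρ_m − ρ_c) r.
r = h · ρ_c / (ρ_m − ρ_c) = 4.59 km × 2850 / (3330 − 2850) = 27.3 km.

27.3 km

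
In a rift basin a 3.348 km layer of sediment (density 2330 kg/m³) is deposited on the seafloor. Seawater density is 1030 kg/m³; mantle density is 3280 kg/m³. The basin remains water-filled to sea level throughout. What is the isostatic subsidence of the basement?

Submarine loading: the sediment displaces seawater, and the subsidence is in turn flooded, so s (ρ_m − ρ_w) = t (ρ_sed − ρ_w).
s = 3.348 km × (2330 − 1030) / (3280 − 1030) = 1.93 km.

1.93 km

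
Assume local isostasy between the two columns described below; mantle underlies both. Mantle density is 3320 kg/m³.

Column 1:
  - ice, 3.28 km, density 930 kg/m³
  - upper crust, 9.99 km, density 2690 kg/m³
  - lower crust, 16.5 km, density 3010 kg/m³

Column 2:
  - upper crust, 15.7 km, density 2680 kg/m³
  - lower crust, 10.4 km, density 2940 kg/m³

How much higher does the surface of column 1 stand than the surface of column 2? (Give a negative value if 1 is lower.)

For any compensation level in the mantle, the mantle terms cancel and isostasy reduces to e = (Σt_1 − Σt_2) − (Σ(ρt)_1 − Σ(ρt)_2) / ρ_m.
Σt_1 = 29.77 km; Σt_2 = 26.1 km; Σ(ρt)_1 = 79588.5; Σ(ρt)_2 = 72652 (in km·kg/m³).
e = (29.77 − 26.1) − (79588.5 − 72652) / 3320 = 1.58 km.

1.58 km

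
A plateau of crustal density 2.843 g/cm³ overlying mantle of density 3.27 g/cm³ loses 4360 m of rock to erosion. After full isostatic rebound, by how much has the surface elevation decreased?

569 m

Rebound u = e ρ_c/ρ_m = 4360 m × 2.843/3.27 = 3791 m.
Net surface drop = e − u = 4360 m − 3791 m = e (ρ_m − ρ_c)/ρ_m = 569 m.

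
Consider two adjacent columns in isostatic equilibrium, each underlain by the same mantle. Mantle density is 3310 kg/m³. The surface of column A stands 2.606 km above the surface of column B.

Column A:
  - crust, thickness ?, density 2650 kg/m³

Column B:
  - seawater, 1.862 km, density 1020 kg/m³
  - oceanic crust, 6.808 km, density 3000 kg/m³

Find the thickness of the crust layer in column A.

Take the compensation level at the base of the deeper column (depth z_c below the surface of column A) and equate Σ ρ_i t_i down to z_c; mantle fills any gap and the z_c terms cancel.
Column A: x×2650 + (z_c − 0 − x)×3310
Column B: 2.606×0 + 1.862×1020 + 6.808×3000 + (z_c − 2.606 − 8.67)×3310
The z_c×3310 term appears on both sides and cancels. Collect the known terms of each column as K = Σ(ρt)_known − 3310 × (depth of known layers): K_A = 0 − 3310×0 = 0; K_B = 22323.24 − 3310×(2.606 + 8.67) = −15000.32.
Balance: K_A − x×(3310 − 2650) = K_B, so x = (K_A − K_B)/(3310 − 2650) = 15000.3/660 = 22.7 km.

22.7 km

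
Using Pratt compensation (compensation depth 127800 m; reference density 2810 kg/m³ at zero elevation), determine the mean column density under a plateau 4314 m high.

2720 kg/m³

Pratt balance: ρ_ref D = ρ (D + h).
ρ = ρ_ref D/(D + h) = 2810 × 127800 m/(127800 m + 4314 m) = 2720 kg/m³.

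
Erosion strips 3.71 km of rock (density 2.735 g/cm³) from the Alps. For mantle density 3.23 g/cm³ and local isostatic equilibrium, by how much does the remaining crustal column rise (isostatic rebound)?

Unloading: uplift u = e ρ_c/ρ_m = 3.71 km × 2.735/3.23 = 3.14 km.

3.14 km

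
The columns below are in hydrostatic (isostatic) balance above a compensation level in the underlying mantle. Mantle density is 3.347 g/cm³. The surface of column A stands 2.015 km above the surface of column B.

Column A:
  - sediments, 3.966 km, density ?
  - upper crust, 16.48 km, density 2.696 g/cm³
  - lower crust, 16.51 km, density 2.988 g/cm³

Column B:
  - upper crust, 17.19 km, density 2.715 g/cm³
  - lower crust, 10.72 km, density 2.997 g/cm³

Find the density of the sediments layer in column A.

Take the compensation level at the base of the deeper column (depth z_c below the surface of column A) and equate Σ ρ_i t_i down to z_c; mantle fills any gap and the z_c terms cancel.
Column A: 3.966×ρ + 16.48×2.696 + 16.51×2.988 + (z_c − 36.956)×3.347
Column B: 2.015×0 + 17.19×2.715 + 10.72×2.997 + (z_c − 2.015 − 27.91)×3.347
The z_c×3.347 term appears on both sides and cancels. Collect the known terms of each column as K = Σ(ρt)_known − 3.347 × (depth of known layers): K_A = 93.76196 − 3.347×36.956 = −29.929772; K_B = 78.79869 − 3.347×(2.015 + 27.91) = −21.360285.
Balance: K_A + 3.966×ρ = K_B, so ρ = (K_B − K_A)/3.966 = 8.56949/3.966 = 2.16 g/cm³.

2.16 g/cm³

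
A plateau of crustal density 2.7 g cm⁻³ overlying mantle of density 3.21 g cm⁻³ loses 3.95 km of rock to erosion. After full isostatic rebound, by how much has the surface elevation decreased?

Rebound u = e ρ_c/ρ_m = 3.95 km × 2.7/3.21 = 3.322 km.
Net surface drop = e − u = 3.95 km − 3.322 km = e (ρ_m − ρ_c)/ρ_m = 0.628 km.

0.628 km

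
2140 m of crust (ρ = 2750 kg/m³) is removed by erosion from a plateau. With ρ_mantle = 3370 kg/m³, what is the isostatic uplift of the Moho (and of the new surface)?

Unloading: uplift u = e ρ_c/ρ_m = 2140 m × 2750/3370 = 1750 m.

1750 m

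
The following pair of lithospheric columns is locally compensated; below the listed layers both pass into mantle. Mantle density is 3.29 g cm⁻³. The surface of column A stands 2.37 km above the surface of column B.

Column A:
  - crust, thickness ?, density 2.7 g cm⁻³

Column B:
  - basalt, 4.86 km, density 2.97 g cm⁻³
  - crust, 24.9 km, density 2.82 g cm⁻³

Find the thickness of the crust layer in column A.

35.7 km

Take the compensation level at the base of the deeper column (depth z_c below the surface of column A) and equate Σ ρ_i t_i down to z_c; mantle fills any gap and the z_c terms cancel.
Column A: x×2.7 + (z_c − 0 − x)×3.29
Column B: 2.37×0 + 4.86×2.97 + 24.9×2.82 + (z_c − 2.37 − 29.76)×3.29
The z_c×3.29 term appears on both sides and cancels. Collect the known terms of each column as K = Σ(ρt)_known − 3.29 × (depth of known layers): K_A = 0 − 3.29×0 = 0; K_B = 84.6522 − 3.29×(2.37 + 29.76) = −21.0555.
Balance: K_A − x×(3.29 − 2.7) = K_B, so x = (K_A − K_B)/(3.29 − 2.7) = 21.0555/0.59 = 35.7 km.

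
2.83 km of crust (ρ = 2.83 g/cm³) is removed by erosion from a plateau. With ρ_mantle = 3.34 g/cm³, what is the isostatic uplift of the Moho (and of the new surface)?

2.4 km

Unloading: uplift u = e ρ_c/ρ_m = 2.83 km × 2.83/3.34 = 2.4 km.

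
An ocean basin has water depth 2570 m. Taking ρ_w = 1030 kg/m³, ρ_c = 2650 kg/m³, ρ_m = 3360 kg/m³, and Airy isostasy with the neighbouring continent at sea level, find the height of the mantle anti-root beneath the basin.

By Archimedes' principle applied to the lithosphere: replacing crust with seawater at the top is compensated by replacing crust with mantle at the base: d (ρ_c − ρ_w) = a (ρ_m − ρ_c).
a = d (ρ_c − ρ_w)/(ρ_m − ρ_c) = 2570 m × 1620/710 = 5860 m.

5860 m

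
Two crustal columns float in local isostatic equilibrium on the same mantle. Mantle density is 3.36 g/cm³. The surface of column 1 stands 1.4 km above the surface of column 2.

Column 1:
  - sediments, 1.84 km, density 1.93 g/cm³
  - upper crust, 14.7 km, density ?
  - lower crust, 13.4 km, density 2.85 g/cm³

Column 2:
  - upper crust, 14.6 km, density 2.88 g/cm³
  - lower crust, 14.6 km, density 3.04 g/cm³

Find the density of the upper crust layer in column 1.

2.89 g/cm³

Take the compensation level at the base of the deeper column (depth z_c below the surface of column 1) and equate Σ ρ_i t_i down to z_c; mantle fills any gap and the z_c terms cancel.
Column 1: 1.84×1.93 + 14.7×ρ + 13.4×2.85 + (z_c − 29.94)×3.36
Column 2: 1.4×0 + 14.6×2.88 + 14.6×3.04 + (z_c − 1.4 − 29.2)×3.36
The z_c×3.36 term appears on both sides and cancels. Collect the known terms of each column as K = Σ(ρt)_known − 3.36 × (depth of known layers): K_1 = 41.7412 − 3.36×29.94 = −58.8572; K_2 = 86.432 − 3.36×(1.4 + 29.2) = −16.384.
Balance: K_1 + 14.7×ρ = K_2, so ρ = (K_2 − K_1)/14.7 = 42.4732/14.7 = 2.89 g/cm³.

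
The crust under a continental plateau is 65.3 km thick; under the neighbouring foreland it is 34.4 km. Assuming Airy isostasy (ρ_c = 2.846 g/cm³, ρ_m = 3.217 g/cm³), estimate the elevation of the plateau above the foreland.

3.56 km

Excess crust Δ = 65.3 km − 34.4 km = 30.9 km, split between elevation h and root r with h + r = Δ.
Airy balance ρ_c h = (ρ_m − ρ_c) r gives r = h ρ_c/(ρ_m − ρ_c), so h (1 + ρ_c/(ρ_m − ρ_c)) = Δ, i.e. h = Δ (ρ_m − ρ_c)/ρ_m.
h = 30.9 km × 0.371/3.217 = 3.56 km.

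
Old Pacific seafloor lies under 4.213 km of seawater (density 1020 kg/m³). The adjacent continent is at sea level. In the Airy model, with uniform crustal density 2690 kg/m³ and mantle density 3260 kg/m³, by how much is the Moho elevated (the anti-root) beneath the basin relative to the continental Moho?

For local isostatic compensation: replacing crust with seawater at the top is compensated by replacing crust with mantle at the base: d (ρ_c − ρ_w) = a (ρ_m − ρ_c).
a = d (ρ_c − ρ_w)/(ρ_m − ρ_c) = 4.213 km × 1670/570 = 12.3 km.

12.3 km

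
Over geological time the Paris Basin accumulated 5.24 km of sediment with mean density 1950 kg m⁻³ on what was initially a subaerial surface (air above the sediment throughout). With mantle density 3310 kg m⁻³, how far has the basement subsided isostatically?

3.09 km

Subaerial load: s = t ρ_sed / ρ_m = 5.24 km × 1950/3310 = 3.09 km.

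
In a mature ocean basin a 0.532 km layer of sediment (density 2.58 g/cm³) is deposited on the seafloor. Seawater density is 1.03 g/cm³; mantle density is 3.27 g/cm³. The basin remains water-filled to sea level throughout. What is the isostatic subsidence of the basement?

0.368 km

Submarine loading: the sediment displaces seawater, and the subsidence is in turn flooded, so s (ρ_m − ρ_w) = t (ρ_sed − ρ_w).
s = 0.532 km × (2.58 − 1.03) / (3.27 − 1.03) = 0.368 km.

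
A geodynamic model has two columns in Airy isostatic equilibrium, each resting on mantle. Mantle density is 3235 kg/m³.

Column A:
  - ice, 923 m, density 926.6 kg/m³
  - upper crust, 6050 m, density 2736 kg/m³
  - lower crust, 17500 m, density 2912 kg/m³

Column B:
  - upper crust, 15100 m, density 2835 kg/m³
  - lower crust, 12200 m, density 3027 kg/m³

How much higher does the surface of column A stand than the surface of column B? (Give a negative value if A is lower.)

688 m

For any compensation level in the mantle, the mantle terms cancel and isostasy reduces to e = (Σt_A − Σt_B) − (Σ(ρt)_A − Σ(ρt)_B) / ρ_m.
Σt_A = 24473 m; Σt_B = 27300 m; Σ(ρt)_A = 68368051.8; Σ(ρt)_B = 79737900 (in m·kg/m³).
e = (24473 − 27300) − (68368051.8 − 79737900) / 3235 = 688 m.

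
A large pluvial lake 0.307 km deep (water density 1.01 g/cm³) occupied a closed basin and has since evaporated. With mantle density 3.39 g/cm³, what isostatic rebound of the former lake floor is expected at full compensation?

u = d ρ_w/ρ_m = 0.307 km × 1.01/3.39 = 0.0915 km.

0.0915 km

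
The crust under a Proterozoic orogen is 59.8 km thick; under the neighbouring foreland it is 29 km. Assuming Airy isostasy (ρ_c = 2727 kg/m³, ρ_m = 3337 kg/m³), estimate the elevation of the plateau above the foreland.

5.63 km

Excess crust Δ = 59.8 km − 29 km = 30.8 km, split between elevation h and root r with h + r = Δ.
Airy balance ρ_c h = (ρ_m − ρ_c) r gives r = h ρ_c/(ρ_m − ρ_c), so h (1 + ρ_c/(ρ_m − ρ_c)) = Δ, i.e. h = Δ (ρ_m − ρ_c)/ρ_m.
h = 30.8 km × 610/3337 = 5.63 km.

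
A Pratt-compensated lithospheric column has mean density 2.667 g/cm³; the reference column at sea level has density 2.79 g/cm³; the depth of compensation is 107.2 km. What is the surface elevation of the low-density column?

ρ_ref D = ρ (D + h) → h = D (ρ_ref − ρ)/ρ.
h = 107.2 km × (2.79 − 2.667)/2.667 = 4.94 km.

4.94 km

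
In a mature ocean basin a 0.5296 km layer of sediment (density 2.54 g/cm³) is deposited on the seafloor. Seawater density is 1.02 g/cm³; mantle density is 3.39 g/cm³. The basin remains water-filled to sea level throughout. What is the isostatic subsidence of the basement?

Submarine loading: the sediment displaces seawater, and the subsidence is in turn flooded, so s (ρ_m − ρ_w) = t (ρ_sed − ρ_w).
s = 0.5296 km × (2.54 − 1.02) / (3.39 − 1.02) = 0.34 km.

0.34 km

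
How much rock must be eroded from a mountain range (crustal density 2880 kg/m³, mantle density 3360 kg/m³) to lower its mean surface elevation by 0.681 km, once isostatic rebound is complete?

Net drop Δ = e − u = e − e ρ_c/ρ_m = e (ρ_m − ρ_c)/ρ_m.
e = Δ ρ_m/(ρ_m − ρ_c) = 0.681 km × 3360/480 = 4.77 km.

4.77 km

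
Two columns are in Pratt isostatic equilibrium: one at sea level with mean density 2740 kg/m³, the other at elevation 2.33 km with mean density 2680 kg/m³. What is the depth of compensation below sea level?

104 km

ρ_ref D = ρ (D + h) → D (ρ_ref − ρ) = ρ h.
D = ρ h/(ρ_ref − ρ) = 2680 × 2.33 km/(2740 − 2680) = 104 km.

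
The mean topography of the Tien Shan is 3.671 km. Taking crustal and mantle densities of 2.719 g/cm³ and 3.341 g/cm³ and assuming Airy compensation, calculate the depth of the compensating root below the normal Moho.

16 km

For local isostatic compensation: the weight of the topography is balanced by the buoyancy of the root, ρ_c h = (ρ_m − ρ_c) r.
r = h · ρ_c / (ρ_m − ρ_c) = 3.671 km × 2.719 / (3.341 − 2.719) = 16 km.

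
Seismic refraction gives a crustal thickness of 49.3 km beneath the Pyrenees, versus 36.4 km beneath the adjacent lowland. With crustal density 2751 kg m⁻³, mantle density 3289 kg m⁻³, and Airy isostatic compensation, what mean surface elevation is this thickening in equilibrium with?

Excess crust Δ = 49.3 km − 36.4 km = 12.9 km, split between elevation h and root r with h + r = Δ.
Airy balance ρ_c h = (ρ_m − ρ_c) r gives r = h ρ_c/(ρ_m − ρ_c), so h (1 + ρ_c/(ρ_m − ρ_c)) = Δ, i.e. h = Δ (ρ_m − ρ_c)/ρ_m.
h = 12.9 km × 538/3289 = 2.11 km.

2.11 km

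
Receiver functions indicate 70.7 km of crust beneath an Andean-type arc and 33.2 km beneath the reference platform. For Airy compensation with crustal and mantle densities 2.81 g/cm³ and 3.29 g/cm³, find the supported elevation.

5.47 km

Excess crust Δ = 70.7 km − 33.2 km = 37.5 km, split between elevation h and root r with h + r = Δ.
Airy balance ρ_c h = (ρ_m − ρ_c) r gives r = h ρ_c/(ρ_m − ρ_c), so h (1 + ρ_c/(ρ_m − ρ_c)) = Δ, i.e. h = Δ (ρ_m − ρ_c)/ρ_m.
h = 37.5 km × 0.48/3.29 = 5.47 km.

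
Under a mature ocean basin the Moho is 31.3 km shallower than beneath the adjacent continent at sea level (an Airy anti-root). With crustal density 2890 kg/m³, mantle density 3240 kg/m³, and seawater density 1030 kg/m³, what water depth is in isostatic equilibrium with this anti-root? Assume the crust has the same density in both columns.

5.89 km

Replacing a thickness d of crust by seawater at the top must be balanced by replacing crust with mantle at the base: d (ρ_c − ρ_w) = a (ρ_m − ρ_c).
d = a (ρ_m − ρ_c)/(ρ_c − ρ_w) = 31.3 km × 350/1860 = 5.89 km.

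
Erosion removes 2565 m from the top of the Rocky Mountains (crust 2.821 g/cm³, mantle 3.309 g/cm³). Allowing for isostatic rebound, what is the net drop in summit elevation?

378 m

Rebound u = e ρ_c/ρ_m = 2565 m × 2.821/3.309 = 2187 m.
Net surface drop = e − u = 2565 m − 2187 m = e (ρ_m − ρ_c)/ρ_m = 378 m.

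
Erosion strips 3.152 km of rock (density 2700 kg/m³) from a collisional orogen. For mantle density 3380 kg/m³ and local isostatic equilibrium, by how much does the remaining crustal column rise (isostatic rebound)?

2.52 km

Unloading: uplift u = e ρ_c/ρ_m = 3.152 km × 2700/3380 = 2.52 km.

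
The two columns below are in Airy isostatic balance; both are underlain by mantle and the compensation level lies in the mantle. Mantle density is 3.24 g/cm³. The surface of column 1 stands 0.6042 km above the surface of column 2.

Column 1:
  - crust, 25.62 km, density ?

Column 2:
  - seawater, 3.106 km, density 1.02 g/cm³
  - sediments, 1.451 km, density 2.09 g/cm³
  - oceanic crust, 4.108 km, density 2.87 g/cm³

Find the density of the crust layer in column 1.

Take the compensation level at the base of the deeper column (depth z_c below the surface of column 1) and equate Σ ρ_i t_i down to z_c; mantle fills any gap and the z_c terms cancel.
Column 1: 25.62×ρ + (z_c − 25.62)×3.24
Column 2: 0.6042×0 + 3.106×1.02 + 1.451×2.09 + 4.108×2.87 + (z_c − 0.6042 − 8.665)×3.24
The z_c×3.24 term appears on both sides and cancels. Collect the known terms of each column as K = Σ(ρt)_known − 3.24 × (depth of known layers): K_1 = 0 − 3.24×25.62 = −83.0088; K_2 = 17.99067 − 3.24×(0.6042 + 8.665) = −12.041538.
Balance: K_1 + 25.62×ρ = K_2, so ρ = (K_2 − K_1)/25.62 = 70.9673/25.62 = 2.77 g/cm³.

2.77 g/cm³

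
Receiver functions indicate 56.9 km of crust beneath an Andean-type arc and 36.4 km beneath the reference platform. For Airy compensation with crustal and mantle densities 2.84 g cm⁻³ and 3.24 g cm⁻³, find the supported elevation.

Excess crust Δ = 56.9 km − 36.4 km = 20.5 km, split between elevation h and root r with h + r = Δ.
Airy balance ρ_c h = (ρ_m − ρ_c) r gives r = h ρ_c/(ρ_m − ρ_c), so h (1 + ρ_c/(ρ_m − ρ_c)) = Δ, i.e. h = Δ (ρ_m − ρ_c)/ρ_m.
h = 20.5 km × 0.4/3.24 = 2.53 km.

2.53 km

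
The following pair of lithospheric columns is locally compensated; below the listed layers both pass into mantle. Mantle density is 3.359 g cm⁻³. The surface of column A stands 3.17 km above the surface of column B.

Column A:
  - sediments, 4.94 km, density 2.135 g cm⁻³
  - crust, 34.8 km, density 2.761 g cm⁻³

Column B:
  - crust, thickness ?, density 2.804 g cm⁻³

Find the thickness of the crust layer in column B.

29.2 km

Take the compensation level at the base of the deeper column (depth z_c below the surface of column A) and equate Σ ρ_i t_i down to z_c; mantle fills any gap and the z_c terms cancel.
Column A: 4.94×2.135 + 34.8×2.761 + (z_c − 39.74)×3.359
Column B: 3.17×0 + x×2.804 + (z_c − 3.17 − 0 − x)×3.359
The z_c×3.359 term appears on both sides and cancels. Collect the known terms of each column as K = Σ(ρt)_known − 3.359 × (depth of known layers): K_A = 106.6297 − 3.359×39.74 = −26.85696; K_B = 0 − 3.359×(3.17 + 0) = −10.64803.
Balance: K_A = K_B − x×(3.359 − 2.804), so x = (K_B − K_A)/(3.359 − 2.804) = 16.2089/0.555 = 29.2 km.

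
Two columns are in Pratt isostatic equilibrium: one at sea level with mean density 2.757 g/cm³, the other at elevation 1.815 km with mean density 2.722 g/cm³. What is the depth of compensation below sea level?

ρ_ref D = ρ (D + h) → D (ρ_ref − ρ) = ρ h.
D = ρ h/(ρ_ref − ρ) = 2.722 × 1.815 km/(2.757 − 2.722) = 141 km.

141 km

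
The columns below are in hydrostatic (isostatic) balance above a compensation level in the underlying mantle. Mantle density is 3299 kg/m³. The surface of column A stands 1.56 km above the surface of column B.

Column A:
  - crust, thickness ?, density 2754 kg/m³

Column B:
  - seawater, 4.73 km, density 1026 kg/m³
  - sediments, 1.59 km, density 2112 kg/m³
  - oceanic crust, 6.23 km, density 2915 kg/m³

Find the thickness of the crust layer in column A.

Take the compensation level at the base of the deeper column (depth z_c below the surface of column A) and equate Σ ρ_i t_i down to z_c; mantle fills any gap and the z_c terms cancel.
Column A: x×2754 + (z_c − 0 − x)×3299
Column B: 1.56×0 + 4.73×1026 + 1.59×2112 + 6.23×2915 + (z_c − 1.56 − 12.55)×3299
The z_c×3299 term appears on both sides and cancels. Collect the known terms of each column as K = Σ(ρt)_known − 3299 × (depth of known layers): K_A = 0 − 3299×0 = 0; K_B = 26371.51 − 3299×(1.56 + 12.55) = −20177.38.
Balance: K_A − x×(3299 − 2754) = K_B, so x = (K_A − K_B)/(3299 − 2754) = 20177.4/545 = 37 km.

37 km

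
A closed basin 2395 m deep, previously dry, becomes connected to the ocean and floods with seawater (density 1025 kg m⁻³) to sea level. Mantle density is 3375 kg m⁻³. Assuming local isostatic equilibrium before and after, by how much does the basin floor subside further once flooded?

After flooding the water column is d + s deep. Its weight must equal the weight of mantle displaced by the extra subsidence s: (d + s) ρ_w = s ρ_m.
s = d ρ_w / (ρ_m − ρ_w) = 2395 m × 1025/(3375 − 1025) = 1040 m.

1040 m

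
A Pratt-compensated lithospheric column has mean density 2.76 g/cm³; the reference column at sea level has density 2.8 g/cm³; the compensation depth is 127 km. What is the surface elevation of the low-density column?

ρ_ref D = ρ (D + h) → h = D (ρ_ref − ρ)/ρ.
h = 127 km × (2.8 − 2.76)/2.76 = 1.84 km.

1.84 km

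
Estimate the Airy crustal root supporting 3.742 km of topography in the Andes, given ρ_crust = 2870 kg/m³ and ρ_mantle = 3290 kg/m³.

25.6 km

Equating mass per unit area of the two columns: the weight of the topography is balanced by the buoyancy of the root, ρ_c h = (ρ_m − ρ_c) r.
r = h · ρ_c / (ρ_m − ρ_c) = 3.742 km × 2870 / (3290 − 2870) = 25.6 km.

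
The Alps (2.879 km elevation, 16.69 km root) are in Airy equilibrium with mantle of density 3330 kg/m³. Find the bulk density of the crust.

ρ_c h = (ρ_m − ρ_c) r → ρ_c (h + r) = ρ_m r → ρ_c = ρ_m r / (h + r).
ρ_c = 3330 × 16.69 km / (2.879 km + 16.69 km) = 2840 kg/m³.

2840 kg/m³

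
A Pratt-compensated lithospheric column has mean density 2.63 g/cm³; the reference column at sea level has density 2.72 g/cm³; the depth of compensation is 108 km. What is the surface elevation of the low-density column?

3.7 km

ρ_ref D = ρ (D + h) → h = D (ρ_ref − ρ)/ρ.
h = 108 km × (2.72 − 2.63)/2.63 = 3.7 km.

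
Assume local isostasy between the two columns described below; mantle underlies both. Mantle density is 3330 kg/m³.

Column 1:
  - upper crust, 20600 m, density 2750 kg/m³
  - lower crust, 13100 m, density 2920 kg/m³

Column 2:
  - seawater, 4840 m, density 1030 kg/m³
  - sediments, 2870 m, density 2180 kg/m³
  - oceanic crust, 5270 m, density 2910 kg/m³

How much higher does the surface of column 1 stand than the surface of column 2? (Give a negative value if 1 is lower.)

202 m

For any compensation level in the mantle, the mantle terms cancel and isostasy reduces to e = (Σt_1 − Σt_2) − (Σ(ρt)_1 − Σ(ρt)_2) / ρ_m.
Σt_1 = 33700 m; Σt_2 = 12980 m; Σ(ρt)_1 = 94902000; Σ(ρt)_2 = 26577500 (in m·kg/m³).
e = (33700 − 12980) − (94902000 − 26577500) / 3330 = 202 m.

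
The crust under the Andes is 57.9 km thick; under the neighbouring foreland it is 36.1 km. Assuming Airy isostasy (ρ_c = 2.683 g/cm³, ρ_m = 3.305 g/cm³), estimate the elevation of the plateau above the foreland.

4.1 km

Excess crust Δ = 57.9 km − 36.1 km = 21.8 km, split between elevation h and root r with h + r = Δ.
Airy balance ρ_c h = (ρ_m − ρ_c) r gives r = h ρ_c/(ρ_m − ρ_c), so h (1 + ρ_c/(ρ_m − ρ_c)) = Δ, i.e. h = Δ (ρ_m − ρ_c)/ρ_m.
h = 21.8 km × 0.622/3.305 = 4.1 km.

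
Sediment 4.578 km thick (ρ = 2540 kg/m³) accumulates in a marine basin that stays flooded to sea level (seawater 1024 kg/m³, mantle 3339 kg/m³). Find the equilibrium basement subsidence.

Submarine loading: the sediment displaces seawater, and the subsidence is in turn flooded, so s (ρ_m − ρ_w) = t (ρ_sed − ρ_w).
s = 4.578 km × (2540 − 1024) / (3339 − 1024) = 3 km.

3 km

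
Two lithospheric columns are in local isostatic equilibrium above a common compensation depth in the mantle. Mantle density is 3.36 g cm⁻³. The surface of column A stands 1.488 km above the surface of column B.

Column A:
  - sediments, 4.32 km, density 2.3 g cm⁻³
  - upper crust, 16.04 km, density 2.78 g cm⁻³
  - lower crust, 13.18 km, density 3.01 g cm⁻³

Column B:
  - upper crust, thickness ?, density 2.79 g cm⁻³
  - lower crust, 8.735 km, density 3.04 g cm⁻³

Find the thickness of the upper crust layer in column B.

Take the compensation level at the base of the deeper column (depth z_c below the surface of column A) and equate Σ ρ_i t_i down to z_c; mantle fills any gap and the z_c terms cancel.
Column A: 4.32×2.3 + 16.04×2.78 + 13.18×3.01 + (z_c − 33.54)×3.36
Column B: 1.488×0 + x×2.79 + 8.735×3.04 + (z_c − 1.488 − 8.735 − x)×3.36
The z_c×3.36 term appears on both sides and cancels. Collect the known terms of each column as K = Σ(ρt)_known − 3.36 × (depth of known layers): K_A = 94.199 − 3.36×33.54 = −18.4954; K_B = 26.5544 − 3.36×(1.488 + 8.735) = −7.79488.
Balance: K_A = K_B − x×(3.36 − 2.79), so x = (K_B − K_A)/(3.36 − 2.79) = 10.7005/0.57 = 18.8 km.

18.8 km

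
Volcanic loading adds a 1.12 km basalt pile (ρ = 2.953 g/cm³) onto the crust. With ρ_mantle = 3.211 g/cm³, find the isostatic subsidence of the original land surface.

Subaerial loading: s = t ρ_load / ρ_m.
s = 1.12 km × 2.953/3.211 = 1.03 km.

1.03 km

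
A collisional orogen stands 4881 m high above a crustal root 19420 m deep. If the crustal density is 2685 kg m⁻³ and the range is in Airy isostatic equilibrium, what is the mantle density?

Airy balance: ρ_c h = (ρ_m − ρ_c) r → ρ_m = ρ_c (1 + h/r).
ρ_m = 2685 × (1 + 4881 m/19420 m) = 3360 kg m⁻³.

3360 kg m⁻³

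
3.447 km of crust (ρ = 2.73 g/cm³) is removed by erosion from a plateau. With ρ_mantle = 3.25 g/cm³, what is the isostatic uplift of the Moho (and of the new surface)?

2.9 km

Unloading: uplift u = e ρ_c/ρ_m = 3.447 km × 2.73/3.25 = 2.9 km.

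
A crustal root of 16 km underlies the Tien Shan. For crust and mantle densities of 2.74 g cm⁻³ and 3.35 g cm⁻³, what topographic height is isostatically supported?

3.56 km

Isostatic balance requires: ρ_c h = (ρ_m − ρ_c) r.
h = r (ρ_m − ρ_c) / ρ_c = 16 km × (3.35 − 2.74) / 2.74 = 3.56 km.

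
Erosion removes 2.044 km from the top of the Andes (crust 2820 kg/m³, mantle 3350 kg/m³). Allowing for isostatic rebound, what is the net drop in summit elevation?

Rebound u = e ρ_c/ρ_m = 2.044 km × 2820/3350 = 1.721 km.
Net surface drop = e − u = 2.044 km − 1.721 km = e (ρ_m − ρ_c)/ρ_m = 0.323 km.

0.323 km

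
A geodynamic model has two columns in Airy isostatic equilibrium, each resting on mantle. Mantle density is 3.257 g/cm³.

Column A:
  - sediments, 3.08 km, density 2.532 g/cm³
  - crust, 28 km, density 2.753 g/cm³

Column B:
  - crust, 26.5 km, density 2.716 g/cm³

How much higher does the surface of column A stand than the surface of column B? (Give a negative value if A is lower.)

0.617 km

For any compensation level in the mantle, the mantle terms cancel and isostasy reduces to e = (Σt_A − Σt_B) − (Σ(ρt)_A − Σ(ρt)_B) / ρ_m.
Σt_A = 31.08 km; Σt_B = 26.5 km; Σ(ρt)_A = 84.88256; Σ(ρt)_B = 71.974 (in km·g/cm³).
e = (31.08 − 26.5) − (84.88256 − 71.974) / 3.257 = 0.617 km.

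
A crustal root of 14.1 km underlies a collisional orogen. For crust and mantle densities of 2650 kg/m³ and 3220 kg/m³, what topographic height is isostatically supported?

3.03 km

For local isostatic compensation: ρ_c h = (ρ_m − ρ_c) r.
h = r (ρ_m − ρ_c) / ρ_c = 14.1 km × (3220 − 2650) / 2650 = 3.03 km.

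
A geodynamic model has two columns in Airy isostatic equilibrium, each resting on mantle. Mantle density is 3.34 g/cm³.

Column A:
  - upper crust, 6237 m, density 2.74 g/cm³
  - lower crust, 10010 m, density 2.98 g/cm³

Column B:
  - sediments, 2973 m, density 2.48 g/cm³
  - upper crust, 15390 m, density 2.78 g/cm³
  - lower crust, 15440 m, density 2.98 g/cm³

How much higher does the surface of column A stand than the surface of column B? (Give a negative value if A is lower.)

−2810 m

For any compensation level in the mantle, the mantle terms cancel and isostasy reduces to e = (Σt_A − Σt_B) − (Σ(ρt)_A − Σ(ρt)_B) / ρ_m.
Σt_A = 16247 m; Σt_B = 33803 m; Σ(ρt)_A = 46919.18; Σ(ρt)_B = 96168.44 (in m·g/cm³).
e = (16247 − 33803) − (46919.18 − 96168.44) / 3.34 = −2810 m.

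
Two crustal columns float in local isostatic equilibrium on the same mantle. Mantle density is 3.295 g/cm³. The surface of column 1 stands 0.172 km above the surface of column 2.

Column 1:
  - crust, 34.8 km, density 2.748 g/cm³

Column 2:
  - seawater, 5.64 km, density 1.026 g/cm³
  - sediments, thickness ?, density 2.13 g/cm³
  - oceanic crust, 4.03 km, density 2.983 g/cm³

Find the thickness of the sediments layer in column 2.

3.79 km

Take the compensation level at the base of the deeper column (depth z_c below the surface of column 1) and equate Σ ρ_i t_i down to z_c; mantle fills any gap and the z_c terms cancel.
Column 1: 34.8×2.748 + (z_c − 34.8)×3.295
Column 2: 0.172×0 + 5.64×1.026 + x×2.13 + 4.03×2.983 + (z_c − 0.172 − 9.67 − x)×3.295
The z_c×3.295 term appears on both sides and cancels. Collect the known terms of each column as K = Σ(ρt)_known − 3.295 × (depth of known layers): K_1 = 95.6304 − 3.295×34.8 = −19.0356; K_2 = 17.80813 − 3.295×(0.172 + 9.67) = −14.62126.
Balance: K_1 = K_2 − x×(3.295 − 2.13), so x = (K_2 − K_1)/(3.295 − 2.13) = 4.41434/1.165 = 3.79 km.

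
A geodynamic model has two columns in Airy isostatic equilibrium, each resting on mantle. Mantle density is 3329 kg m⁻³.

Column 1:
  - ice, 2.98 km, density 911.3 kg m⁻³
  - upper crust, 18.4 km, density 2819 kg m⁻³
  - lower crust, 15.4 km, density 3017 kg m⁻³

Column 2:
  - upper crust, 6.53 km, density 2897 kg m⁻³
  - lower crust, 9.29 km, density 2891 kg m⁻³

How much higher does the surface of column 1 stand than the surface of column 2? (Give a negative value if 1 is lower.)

4.36 km

For any compensation level in the mantle, the mantle terms cancel and isostasy reduces to e = (Σt_1 − Σt_2) − (Σ(ρt)_1 − Σ(ρt)_2) / ρ_m.
Σt_1 = 36.78 km; Σt_2 = 15.82 km; Σ(ρt)_1 = 101047.074; Σ(ρt)_2 = 45774.8 (in km·kg m⁻³).
e = (36.78 − 15.82) − (101047.074 − 45774.8) / 3329 = 4.36 km.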